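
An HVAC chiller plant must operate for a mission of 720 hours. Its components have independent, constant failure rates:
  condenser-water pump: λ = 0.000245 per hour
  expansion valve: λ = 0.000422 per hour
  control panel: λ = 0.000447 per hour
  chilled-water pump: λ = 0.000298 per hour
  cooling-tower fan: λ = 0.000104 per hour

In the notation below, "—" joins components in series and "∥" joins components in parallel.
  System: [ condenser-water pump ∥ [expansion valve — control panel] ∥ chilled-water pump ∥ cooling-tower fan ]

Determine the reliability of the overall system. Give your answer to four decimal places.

R(condenser-water pump) = exp(−0.000245 × 720) = 0.838283
R(expansion valve) = exp(−0.000422 × 720) = 0.737979
R(control panel) = exp(−0.000447 × 720) = 0.724814
R(chilled-water pump) = exp(−0.000298 × 720) = 0.806896
R(cooling-tower fan) = exp(−0.000104 × 720) = 0.927855
Series (expansion valve and control panel): 0.737979 × 0.724814 = 0.534898
Parallel (condenser-water pump, [0.534898], chilled-water pump, and cooling-tower fan): 1 − (1 − 0.838283)(1 − 0.534898)(1 − 0.806896)(1 − 0.927855) = 0.9990

0.9990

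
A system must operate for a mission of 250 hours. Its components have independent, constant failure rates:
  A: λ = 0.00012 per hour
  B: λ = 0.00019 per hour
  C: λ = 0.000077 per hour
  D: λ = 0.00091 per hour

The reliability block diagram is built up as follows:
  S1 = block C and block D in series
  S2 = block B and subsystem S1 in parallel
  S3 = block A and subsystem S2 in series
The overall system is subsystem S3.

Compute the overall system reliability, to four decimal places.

R(A) = exp(−0.00012 × 250) = 0.970446
R(B) = exp(−0.00019 × 250) = 0.953610
R(C) = exp(−0.000077 × 250) = 0.980934
R(D) = exp(−0.00091 × 250) = 0.796522
Series (C and D): 0.980934 × 0.796522 = 0.781336
Parallel (B and [0.781336]): 1 − (1 − 0.953610)(1 − 0.781336) = 0.989856
Series (A and [0.989856]): 0.970446 × 0.989856 = 0.9606

0.9606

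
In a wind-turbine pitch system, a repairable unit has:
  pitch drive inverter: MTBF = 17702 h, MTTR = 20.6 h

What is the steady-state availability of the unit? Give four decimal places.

A(pitch drive inverter) = MTBF/(MTBF+MTTR) = 17702/(17702+20.6) = 0.9988

0.9988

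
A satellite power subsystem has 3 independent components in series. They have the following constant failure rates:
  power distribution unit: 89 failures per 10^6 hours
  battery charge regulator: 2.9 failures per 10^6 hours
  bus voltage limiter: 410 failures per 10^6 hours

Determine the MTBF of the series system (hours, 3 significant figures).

1990

Series of exponential components: λ_sys = Σ λ_i
λ_sys = 0.000089 + 0.0000029 + 0.00041 = 5.0190e-04 /h
MTBF = 1 / λ_sys = 1990 h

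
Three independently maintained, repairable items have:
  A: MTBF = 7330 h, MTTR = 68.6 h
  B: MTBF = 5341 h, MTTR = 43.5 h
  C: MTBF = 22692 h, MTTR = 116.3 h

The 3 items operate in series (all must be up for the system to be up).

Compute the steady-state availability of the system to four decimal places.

0.9777

A(A) = MTBF/(MTBF+MTTR) = 7330/(7330+68.6) = 0.990728
A(B) = MTBF/(MTBF+MTTR) = 5341/(5341+43.5) = 0.991921
A(C) = MTBF/(MTBF+MTTR) = 22692/(22692+116.3) = 0.994901
Series availability: 0.990728 × 0.991921 × 0.994901 = 0.9777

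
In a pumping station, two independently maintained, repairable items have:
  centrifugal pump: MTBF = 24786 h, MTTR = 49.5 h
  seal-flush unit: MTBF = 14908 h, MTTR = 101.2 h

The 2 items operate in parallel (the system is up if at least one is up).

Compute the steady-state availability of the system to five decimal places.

0.99999

A(centrifugal pump) = MTBF/(MTBF+MTTR) = 24786/(24786+49.5) = 0.998007
A(seal-flush unit) = MTBF/(MTBF+MTTR) = 14908/(14908+101.2) = 0.993257
Parallel availability: 1 − (1 − 0.998007)(1 − 0.993257) = 0.99999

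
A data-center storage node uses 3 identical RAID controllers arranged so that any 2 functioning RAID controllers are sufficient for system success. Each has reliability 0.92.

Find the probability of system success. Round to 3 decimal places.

0.982

R = Σ_{i=2}^{3} C(3,i) p^i (1−p)^{3−i} with p = 0.92
C(3,2)·0.92^2·0.08^1 = 0.20314
C(3,3)·0.92^3·0.08^0 = 0.77869
Sum = 0.982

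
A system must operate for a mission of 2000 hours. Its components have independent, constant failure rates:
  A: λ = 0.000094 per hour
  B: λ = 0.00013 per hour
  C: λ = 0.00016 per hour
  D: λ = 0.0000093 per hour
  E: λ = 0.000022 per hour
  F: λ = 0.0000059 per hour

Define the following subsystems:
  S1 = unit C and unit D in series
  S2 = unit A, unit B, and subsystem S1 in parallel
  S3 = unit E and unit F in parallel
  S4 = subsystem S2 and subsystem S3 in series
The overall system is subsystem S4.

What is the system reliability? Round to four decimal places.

R(A) = exp(−0.000094 × 2000) = 0.828615
R(B) = exp(−0.00013 × 2000) = 0.771052
R(C) = exp(−0.00016 × 2000) = 0.726149
R(D) = exp(−0.0000093 × 2000) = 0.981572
R(E) = exp(−0.000022 × 2000) = 0.956954
R(F) = exp(−0.0000059 × 2000) = 0.988269
Series (C and D): 0.726149 × 0.981572 = 0.712768
Parallel (A, B, and [0.712768]): 1 − (1 − 0.828615)(1 − 0.771052)(1 − 0.712768) = 0.988730
Parallel (E and F): 1 − (1 − 0.956954)(1 − 0.988269) = 0.999495
Series ([0.988730] and [0.999495]): 0.988730 × 0.999495 = 0.9882

0.9882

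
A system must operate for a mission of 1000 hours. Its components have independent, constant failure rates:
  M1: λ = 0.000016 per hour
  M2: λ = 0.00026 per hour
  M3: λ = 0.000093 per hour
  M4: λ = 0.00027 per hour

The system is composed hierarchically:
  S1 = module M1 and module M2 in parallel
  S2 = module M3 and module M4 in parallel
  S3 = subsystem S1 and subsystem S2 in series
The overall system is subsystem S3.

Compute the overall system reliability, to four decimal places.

0.9754

R(M1) = exp(−0.000016 × 1000) = 0.984127
R(M2) = exp(−0.00026 × 1000) = 0.771052
R(M3) = exp(−0.000093 × 1000) = 0.911194
R(M4) = exp(−0.00027 × 1000) = 0.763379
Parallel (M1 and M2): 1 − (1 − 0.984127)(1 − 0.771052) = 0.996366
Parallel (M3 and M4): 1 − (1 − 0.911194)(1 − 0.763379) = 0.978987
Series ([0.996366] and [0.978987]): 0.996366 × 0.978987 = 0.9754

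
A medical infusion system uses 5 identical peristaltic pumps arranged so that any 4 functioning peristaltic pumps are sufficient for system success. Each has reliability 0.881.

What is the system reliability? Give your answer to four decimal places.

0.8892

R = Σ_{i=4}^{5} C(5,i) p^i (1−p)^{5−i} with p = 0.881
C(5,4)·0.881^4·0.119^1 = 0.358443
C(5,5)·0.881^5·0.119^0 = 0.530737
Sum = 0.8892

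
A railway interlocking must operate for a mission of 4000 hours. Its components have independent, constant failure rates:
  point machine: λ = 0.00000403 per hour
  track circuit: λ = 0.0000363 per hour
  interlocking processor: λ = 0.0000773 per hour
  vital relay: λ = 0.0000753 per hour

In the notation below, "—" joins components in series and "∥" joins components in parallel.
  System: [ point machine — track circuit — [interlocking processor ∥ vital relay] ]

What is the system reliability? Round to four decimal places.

R(point machine) = exp(−0.00000403 × 4000) = 0.984009
R(track circuit) = exp(−0.0000363 × 4000) = 0.864849
R(interlocking processor) = exp(−0.0000773 × 4000) = 0.734034
R(vital relay) = exp(−0.0000753 × 4000) = 0.739930
Parallel (interlocking processor and vital relay): 1 − (1 − 0.734034)(1 − 0.739930) = 0.930830
Series (point machine, track circuit, and [0.930830]): 0.984009 × 0.864849 × 0.930830 = 0.7922

0.7922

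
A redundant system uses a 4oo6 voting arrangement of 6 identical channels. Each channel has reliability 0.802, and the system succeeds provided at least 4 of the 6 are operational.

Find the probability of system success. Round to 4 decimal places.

R = Σ_{i=4}^{6} C(6,i) p^i (1−p)^{6−i} with p = 0.802
C(6,4)·0.802^4·0.198^2 = 0.243287
C(6,5)·0.802^5·0.198^1 = 0.394174
C(6,6)·0.802^6·0.198^0 = 0.266101
Sum = 0.9036

0.9036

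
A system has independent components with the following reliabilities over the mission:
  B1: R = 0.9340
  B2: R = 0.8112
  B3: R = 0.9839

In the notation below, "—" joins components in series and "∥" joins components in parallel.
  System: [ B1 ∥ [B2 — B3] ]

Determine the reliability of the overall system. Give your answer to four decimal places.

Series (B2 and B3): 0.811200 × 0.983900 = 0.798140
Parallel (B1 and [0.798140]): 1 − (1 − 0.934000)(1 − 0.798140) = 0.9867

0.9867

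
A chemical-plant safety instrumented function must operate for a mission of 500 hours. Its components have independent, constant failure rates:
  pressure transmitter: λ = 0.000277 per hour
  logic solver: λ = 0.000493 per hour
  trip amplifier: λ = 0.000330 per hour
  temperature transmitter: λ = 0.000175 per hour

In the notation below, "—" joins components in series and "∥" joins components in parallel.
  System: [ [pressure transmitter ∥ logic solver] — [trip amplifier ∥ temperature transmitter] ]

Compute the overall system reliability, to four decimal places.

0.9594

R(pressure transmitter) = exp(−0.000277 × 500) = 0.870663
R(logic solver) = exp(−0.000493 × 500) = 0.781531
R(trip amplifier) = exp(−0.000330 × 500) = 0.847894
R(temperature transmitter) = exp(−0.000175 × 500) = 0.916219
Parallel (pressure transmitter and logic solver): 1 − (1 − 0.870663)(1 − 0.781531) = 0.971744
Parallel (trip amplifier and temperature transmitter): 1 − (1 − 0.847894)(1 − 0.916219) = 0.987256
Series ([0.971744] and [0.987256]): 0.971744 × 0.987256 = 0.9594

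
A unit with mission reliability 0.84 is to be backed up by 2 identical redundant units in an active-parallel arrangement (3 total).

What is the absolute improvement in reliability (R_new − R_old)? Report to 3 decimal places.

0.156

R_before = 0.84
R_after = 1 − (1 − 0.84)^3 = 0.996
ΔR = 0.996 − 0.84 = 0.156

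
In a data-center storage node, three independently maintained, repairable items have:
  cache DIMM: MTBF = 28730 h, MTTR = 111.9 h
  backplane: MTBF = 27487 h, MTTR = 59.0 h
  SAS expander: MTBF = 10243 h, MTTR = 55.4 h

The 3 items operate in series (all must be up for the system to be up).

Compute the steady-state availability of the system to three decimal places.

A(cache DIMM) = MTBF/(MTBF+MTTR) = 28730/(28730+111.9) = 0.996120
A(backplane) = MTBF/(MTBF+MTTR) = 27487/(27487+59.0) = 0.997858
A(SAS expander) = MTBF/(MTBF+MTTR) = 10243/(10243+55.4) = 0.994621
Series availability: 0.996120 × 0.997858 × 0.994621 = 0.989

0.989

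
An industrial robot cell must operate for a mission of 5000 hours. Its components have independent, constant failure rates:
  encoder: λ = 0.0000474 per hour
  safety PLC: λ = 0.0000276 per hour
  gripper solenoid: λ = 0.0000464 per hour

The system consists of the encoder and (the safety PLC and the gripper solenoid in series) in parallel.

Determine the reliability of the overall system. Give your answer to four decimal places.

R(encoder) = exp(−0.0000474 × 5000) = 0.788991
R(safety PLC) = exp(−0.0000276 × 5000) = 0.871099
R(gripper solenoid) = exp(−0.0000464 × 5000) = 0.792946
Series (safety PLC and gripper solenoid): 0.871099 × 0.792946 = 0.690734
Parallel (encoder and [0.690734]): 1 − (1 − 0.788991)(1 − 0.690734) = 0.9347

0.9347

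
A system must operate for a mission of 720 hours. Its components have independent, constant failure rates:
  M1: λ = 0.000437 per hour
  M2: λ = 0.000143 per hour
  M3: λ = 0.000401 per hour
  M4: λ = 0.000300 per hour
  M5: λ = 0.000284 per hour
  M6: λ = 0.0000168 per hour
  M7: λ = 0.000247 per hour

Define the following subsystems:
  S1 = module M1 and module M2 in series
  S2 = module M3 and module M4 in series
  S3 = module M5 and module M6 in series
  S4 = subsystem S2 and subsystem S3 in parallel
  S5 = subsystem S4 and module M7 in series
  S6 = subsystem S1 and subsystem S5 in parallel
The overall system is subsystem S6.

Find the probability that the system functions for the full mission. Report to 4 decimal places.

0.9223

R(M1) = exp(−0.000437 × 720) = 0.730052
R(M2) = exp(−0.000143 × 720) = 0.902163
R(M3) = exp(−0.000401 × 720) = 0.749222
R(M4) = exp(−0.000300 × 720) = 0.805735
R(M5) = exp(−0.000284 × 720) = 0.815071
R(M6) = exp(−0.0000168 × 720) = 0.987977
R(M7) = exp(−0.000247 × 720) = 0.837076
Series (M1 and M2): 0.730052 × 0.902163 = 0.658626
Series (M3 and M4): 0.749222 × 0.805735 = 0.603674
Series (M5 and M6): 0.815071 × 0.987977 = 0.805271
Parallel ([0.603674] and [0.805271]): 1 − (1 − 0.603674)(1 − 0.805271) = 0.922824
Series ([0.922824] and M7): 0.922824 × 0.837076 = 0.772474
Parallel ([0.658626] and [0.772474]): 1 − (1 − 0.658626)(1 − 0.772474) = 0.9223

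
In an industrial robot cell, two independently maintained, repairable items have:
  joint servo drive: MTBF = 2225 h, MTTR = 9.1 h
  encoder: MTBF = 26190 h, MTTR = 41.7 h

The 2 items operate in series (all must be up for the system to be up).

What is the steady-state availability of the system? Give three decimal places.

A(joint servo drive) = MTBF/(MTBF+MTTR) = 2225/(2225+9.1) = 0.995927
A(encoder) = MTBF/(MTBF+MTTR) = 26190/(26190+41.7) = 0.998410
Series availability: 0.995927 × 0.998410 = 0.994

0.994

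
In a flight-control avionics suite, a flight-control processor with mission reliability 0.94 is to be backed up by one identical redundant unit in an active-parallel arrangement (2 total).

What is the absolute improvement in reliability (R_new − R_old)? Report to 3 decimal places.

R_before = 0.94
R_after = 1 − (1 − 0.94)^2 = 0.996
ΔR = 0.996 − 0.94 = 0.056

0.056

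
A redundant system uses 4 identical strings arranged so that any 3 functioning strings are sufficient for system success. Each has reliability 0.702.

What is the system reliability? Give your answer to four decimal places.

0.6552

R = Σ_{i=3}^{4} C(4,i) p^i (1−p)^{4−i} with p = 0.702
C(4,3)·0.702^3·0.298^1 = 0.412371
C(4,4)·0.702^4·0.298^0 = 0.242856
Sum = 0.6552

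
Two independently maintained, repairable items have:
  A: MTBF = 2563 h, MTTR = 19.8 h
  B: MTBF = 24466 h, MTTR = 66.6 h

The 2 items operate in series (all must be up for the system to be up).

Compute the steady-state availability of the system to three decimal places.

A(A) = MTBF/(MTBF+MTTR) = 2563/(2563+19.8) = 0.992334
A(B) = MTBF/(MTBF+MTTR) = 24466/(24466+66.6) = 0.997285
Series availability: 0.992334 × 0.997285 = 0.990

0.990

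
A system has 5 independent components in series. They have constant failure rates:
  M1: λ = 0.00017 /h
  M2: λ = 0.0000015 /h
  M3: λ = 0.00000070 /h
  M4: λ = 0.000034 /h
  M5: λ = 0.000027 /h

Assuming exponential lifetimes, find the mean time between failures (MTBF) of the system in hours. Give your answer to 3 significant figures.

4290

Series of exponential components: λ_sys = Σ λ_i
λ_sys = 0.00017 + 0.0000015 + 0.00000070 + 0.000034 + 0.000027 = 2.3320e-04 /h
MTBF = 1 / λ_sys = 4290 h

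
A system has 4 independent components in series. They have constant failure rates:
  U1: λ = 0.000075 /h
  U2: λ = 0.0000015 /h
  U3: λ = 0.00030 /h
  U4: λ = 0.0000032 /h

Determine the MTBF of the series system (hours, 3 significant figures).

Series of exponential components: λ_sys = Σ λ_i
λ_sys = 0.000075 + 0.0000015 + 0.00030 + 0.0000032 = 3.7970e-04 /h
MTBF = 1 / λ_sys = 2630 h

2630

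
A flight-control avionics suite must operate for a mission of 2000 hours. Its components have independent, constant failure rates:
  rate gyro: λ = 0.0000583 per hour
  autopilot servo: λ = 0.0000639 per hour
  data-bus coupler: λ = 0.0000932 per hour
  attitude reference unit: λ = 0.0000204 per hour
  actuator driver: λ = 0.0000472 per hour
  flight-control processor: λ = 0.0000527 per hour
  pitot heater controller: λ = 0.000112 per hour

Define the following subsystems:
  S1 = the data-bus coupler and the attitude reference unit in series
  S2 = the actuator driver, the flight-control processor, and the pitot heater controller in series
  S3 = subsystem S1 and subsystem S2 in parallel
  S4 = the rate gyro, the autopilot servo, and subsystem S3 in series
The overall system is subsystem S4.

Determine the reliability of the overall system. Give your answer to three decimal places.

0.728

R(rate gyro) = exp(−0.0000583 × 2000) = 0.88994
R(autopilot servo) = exp(−0.0000639 × 2000) = 0.88003
R(data-bus coupler) = exp(−0.0000932 × 2000) = 0.82994
R(attitude reference unit) = exp(−0.0000204 × 2000) = 0.96002
R(actuator driver) = exp(−0.0000472 × 2000) = 0.90992
R(flight-control processor) = exp(−0.0000527 × 2000) = 0.89996
R(pitot heater controller) = exp(−0.000112 × 2000) = 0.79932
Series (data-bus coupler and attitude reference unit): 0.82994 × 0.96002 = 0.79676
Series (actuator driver, flight-control processor, and pitot heater controller): 0.90992 × 0.89996 × 0.79932 = 0.65456
Parallel ([0.79676] and [0.65456]): 1 − (1 − 0.79676)(1 − 0.65456) = 0.92979
Series (rate gyro, autopilot servo, and [0.92979]): 0.88994 × 0.88003 × 0.92979 = 0.728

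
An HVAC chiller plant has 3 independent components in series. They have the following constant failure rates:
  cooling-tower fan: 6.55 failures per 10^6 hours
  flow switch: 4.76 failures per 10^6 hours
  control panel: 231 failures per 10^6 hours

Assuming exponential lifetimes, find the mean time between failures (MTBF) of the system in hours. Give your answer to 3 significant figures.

Series of exponential components: λ_sys = Σ λ_i
λ_sys = 0.00000655 + 0.00000476 + 0.000231 = 2.4231e-04 /h
MTBF = 1 / λ_sys = 4130 h

4130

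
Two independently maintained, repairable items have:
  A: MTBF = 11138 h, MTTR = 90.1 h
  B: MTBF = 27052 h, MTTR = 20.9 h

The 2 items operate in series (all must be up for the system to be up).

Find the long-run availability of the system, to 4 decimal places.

A(A) = MTBF/(MTBF+MTTR) = 11138/(11138+90.1) = 0.991975
A(B) = MTBF/(MTBF+MTTR) = 27052/(27052+20.9) = 0.999228
Series availability: 0.991975 × 0.999228 = 0.9912

0.9912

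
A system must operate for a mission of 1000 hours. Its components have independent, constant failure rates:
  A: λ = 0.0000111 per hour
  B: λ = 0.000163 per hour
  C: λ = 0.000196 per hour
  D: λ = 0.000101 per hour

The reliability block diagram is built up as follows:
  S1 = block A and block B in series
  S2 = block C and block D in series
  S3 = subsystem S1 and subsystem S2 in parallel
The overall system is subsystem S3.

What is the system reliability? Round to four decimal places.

0.9589

R(A) = exp(−0.0000111 × 1000) = 0.988961
R(B) = exp(−0.000163 × 1000) = 0.849591
R(C) = exp(−0.000196 × 1000) = 0.822012
R(D) = exp(−0.000101 × 1000) = 0.903933
Series (A and B): 0.988961 × 0.849591 = 0.840212
Series (C and D): 0.822012 × 0.903933 = 0.743044
Parallel ([0.840212] and [0.743044]): 1 − (1 − 0.840212)(1 − 0.743044) = 0.9589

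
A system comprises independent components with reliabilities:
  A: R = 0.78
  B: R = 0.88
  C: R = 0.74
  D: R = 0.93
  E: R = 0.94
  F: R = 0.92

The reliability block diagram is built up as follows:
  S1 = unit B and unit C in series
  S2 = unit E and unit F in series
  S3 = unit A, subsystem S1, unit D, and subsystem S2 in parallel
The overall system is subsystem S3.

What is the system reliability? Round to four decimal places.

Series (B and C): 0.880000 × 0.740000 = 0.651200
Series (E and F): 0.940000 × 0.920000 = 0.864800
Parallel (A, [0.651200], D, and [0.864800]): 1 − (1 − 0.780000)(1 − 0.651200)(1 − 0.930000)(1 − 0.864800) = 0.9993

0.9993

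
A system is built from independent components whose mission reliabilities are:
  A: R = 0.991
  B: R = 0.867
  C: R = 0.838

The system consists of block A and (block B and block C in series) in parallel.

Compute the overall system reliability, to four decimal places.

0.9975

Series (B and C): 0.867000 × 0.838000 = 0.726546
Parallel (A and [0.726546]): 1 − (1 − 0.991000)(1 − 0.726546) = 0.9975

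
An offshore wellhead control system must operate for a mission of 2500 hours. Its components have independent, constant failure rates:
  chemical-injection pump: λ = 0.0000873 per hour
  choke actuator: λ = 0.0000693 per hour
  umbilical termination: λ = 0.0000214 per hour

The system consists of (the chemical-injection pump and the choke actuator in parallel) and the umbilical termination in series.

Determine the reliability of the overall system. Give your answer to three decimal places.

0.918

R(chemical-injection pump) = exp(−0.0000873 × 2500) = 0.80392
R(choke actuator) = exp(−0.0000693 × 2500) = 0.84093
R(umbilical termination) = exp(−0.0000214 × 2500) = 0.94791
Parallel (chemical-injection pump and choke actuator): 1 − (1 − 0.80392)(1 − 0.84093) = 0.96881
Series ([0.96881] and umbilical termination): 0.96881 × 0.94791 = 0.918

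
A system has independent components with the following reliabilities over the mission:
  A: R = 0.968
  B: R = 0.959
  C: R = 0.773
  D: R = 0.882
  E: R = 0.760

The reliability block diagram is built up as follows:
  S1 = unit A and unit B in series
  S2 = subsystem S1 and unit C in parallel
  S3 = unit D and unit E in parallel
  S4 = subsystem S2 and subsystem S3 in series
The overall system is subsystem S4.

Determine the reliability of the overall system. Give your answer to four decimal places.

0.9559

Series (A and B): 0.968000 × 0.959000 = 0.928312
Parallel ([0.928312] and C): 1 − (1 − 0.928312)(1 − 0.773000) = 0.983727
Parallel (D and E): 1 − (1 − 0.882000)(1 − 0.760000) = 0.971680
Series ([0.983727] and [0.971680]): 0.983727 × 0.971680 = 0.9559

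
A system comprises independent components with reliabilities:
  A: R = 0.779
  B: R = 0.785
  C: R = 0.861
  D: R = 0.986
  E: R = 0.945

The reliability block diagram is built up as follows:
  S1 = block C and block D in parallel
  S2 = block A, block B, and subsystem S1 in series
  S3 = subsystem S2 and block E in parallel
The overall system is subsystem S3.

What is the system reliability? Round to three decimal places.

0.979

Parallel (C and D): 1 − (1 − 0.86100)(1 − 0.98600) = 0.99805
Series (A, B, and [0.99805]): 0.77900 × 0.78500 × 0.99805 = 0.61032
Parallel ([0.61032] and E): 1 − (1 − 0.61032)(1 − 0.94500) = 0.979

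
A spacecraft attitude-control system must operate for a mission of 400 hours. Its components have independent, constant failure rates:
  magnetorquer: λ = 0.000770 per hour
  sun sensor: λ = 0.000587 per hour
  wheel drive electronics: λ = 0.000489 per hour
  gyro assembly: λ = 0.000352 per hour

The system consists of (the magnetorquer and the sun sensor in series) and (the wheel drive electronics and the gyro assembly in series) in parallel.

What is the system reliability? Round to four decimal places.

R(magnetorquer) = exp(−0.000770 × 400) = 0.734915
R(sun sensor) = exp(−0.000587 × 400) = 0.790729
R(wheel drive electronics) = exp(−0.000489 × 400) = 0.822341
R(gyro assembly) = exp(−0.000352 × 400) = 0.868663
Series (magnetorquer and sun sensor): 0.734915 × 0.790729 = 0.581119
Series (wheel drive electronics and gyro assembly): 0.822341 × 0.868663 = 0.714337
Parallel ([0.581119] and [0.714337]): 1 − (1 − 0.581119)(1 − 0.714337) = 0.8803

0.8803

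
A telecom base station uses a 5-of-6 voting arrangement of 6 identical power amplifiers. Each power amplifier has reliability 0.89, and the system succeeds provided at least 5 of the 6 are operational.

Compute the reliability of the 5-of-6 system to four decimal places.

0.8655

R = Σ_{i=5}^{6} C(6,i) p^i (1−p)^{6−i} with p = 0.89
C(6,5)·0.89^5·0.11^1 = 0.368548
C(6,6)·0.89^6·0.11^0 = 0.496981
Sum = 0.8655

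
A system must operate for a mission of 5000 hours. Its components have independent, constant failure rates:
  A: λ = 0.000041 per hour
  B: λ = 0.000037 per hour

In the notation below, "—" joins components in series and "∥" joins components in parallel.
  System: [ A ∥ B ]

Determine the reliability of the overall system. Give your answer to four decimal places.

R(A) = exp(−0.000041 × 5000) = 0.814647
R(B) = exp(−0.000037 × 5000) = 0.831104
Parallel (A and B): 1 − (1 − 0.814647)(1 − 0.831104) = 0.9687

0.9687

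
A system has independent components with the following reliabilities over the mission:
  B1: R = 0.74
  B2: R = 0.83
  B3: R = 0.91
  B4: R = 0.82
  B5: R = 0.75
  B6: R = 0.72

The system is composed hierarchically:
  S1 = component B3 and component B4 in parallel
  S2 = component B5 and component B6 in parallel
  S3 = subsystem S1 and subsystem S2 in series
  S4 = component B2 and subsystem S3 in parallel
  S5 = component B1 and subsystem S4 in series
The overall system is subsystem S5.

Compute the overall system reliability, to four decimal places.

0.7293

Parallel (B3 and B4): 1 − (1 − 0.910000)(1 − 0.820000) = 0.983800
Parallel (B5 and B6): 1 − (1 − 0.750000)(1 − 0.720000) = 0.930000
Series ([0.983800] and [0.930000]): 0.983800 × 0.930000 = 0.914934
Parallel (B2 and [0.914934]): 1 − (1 − 0.830000)(1 − 0.914934) = 0.985539
Series (B1 and [0.985539]): 0.740000 × 0.985539 = 0.7293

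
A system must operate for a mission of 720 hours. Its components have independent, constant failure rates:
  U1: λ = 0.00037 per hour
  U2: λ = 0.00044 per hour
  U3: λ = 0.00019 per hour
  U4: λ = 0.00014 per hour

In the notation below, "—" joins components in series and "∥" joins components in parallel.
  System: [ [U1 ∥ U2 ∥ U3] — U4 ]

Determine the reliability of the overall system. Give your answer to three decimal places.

0.897

R(U1) = exp(−0.00037 × 720) = 0.76613
R(U2) = exp(−0.00044 × 720) = 0.72848
R(U3) = exp(−0.00019 × 720) = 0.87214
R(U4) = exp(−0.00014 × 720) = 0.90411
Parallel (U1, U2, and U3): 1 − (1 − 0.76613)(1 − 0.72848)(1 − 0.87214) = 0.99188
Series ([0.99188] and U4): 0.99188 × 0.90411 = 0.897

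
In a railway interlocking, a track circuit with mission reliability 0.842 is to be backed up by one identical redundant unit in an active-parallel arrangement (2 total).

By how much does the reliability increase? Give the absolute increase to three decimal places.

0.133

R_before = 0.842
R_after = 1 − (1 − 0.842)^2 = 0.975
ΔR = 0.975 − 0.842 = 0.133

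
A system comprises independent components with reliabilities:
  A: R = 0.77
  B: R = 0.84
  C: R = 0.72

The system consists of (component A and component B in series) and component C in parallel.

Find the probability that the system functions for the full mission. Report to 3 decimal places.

Series (A and B): 0.77000 × 0.84000 = 0.64680
Parallel ([0.64680] and C): 1 − (1 − 0.64680)(1 − 0.72000) = 0.901

0.901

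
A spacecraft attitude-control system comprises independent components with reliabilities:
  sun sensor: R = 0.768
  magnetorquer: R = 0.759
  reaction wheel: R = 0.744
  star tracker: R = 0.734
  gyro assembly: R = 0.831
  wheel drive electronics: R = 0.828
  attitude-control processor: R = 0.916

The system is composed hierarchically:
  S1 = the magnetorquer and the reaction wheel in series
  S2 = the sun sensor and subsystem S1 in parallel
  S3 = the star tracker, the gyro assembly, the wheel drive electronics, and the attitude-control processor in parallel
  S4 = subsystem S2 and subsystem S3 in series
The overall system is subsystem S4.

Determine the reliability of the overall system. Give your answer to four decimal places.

0.8984

Series (magnetorquer and reaction wheel): 0.759000 × 0.744000 = 0.564696
Parallel (sun sensor and [0.564696]): 1 − (1 − 0.768000)(1 − 0.564696) = 0.899009
Parallel (star tracker, gyro assembly, wheel drive electronics, and attitude-control processor): 1 − (1 − 0.734000)(1 − 0.831000)(1 − 0.828000)(1 − 0.916000) = 0.999351
Series ([0.899009] and [0.999351]): 0.899009 × 0.999351 = 0.8984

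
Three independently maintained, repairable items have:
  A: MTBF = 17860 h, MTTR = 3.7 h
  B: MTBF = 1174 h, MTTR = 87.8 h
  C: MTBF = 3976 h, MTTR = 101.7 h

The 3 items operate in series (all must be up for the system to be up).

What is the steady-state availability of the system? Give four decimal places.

0.9070

A(A) = MTBF/(MTBF+MTTR) = 17860/(17860+3.7) = 0.999793
A(B) = MTBF/(MTBF+MTTR) = 1174/(1174+87.8) = 0.930417
A(C) = MTBF/(MTBF+MTTR) = 3976/(3976+101.7) = 0.975059
Series availability: 0.999793 × 0.930417 × 0.975059 = 0.9070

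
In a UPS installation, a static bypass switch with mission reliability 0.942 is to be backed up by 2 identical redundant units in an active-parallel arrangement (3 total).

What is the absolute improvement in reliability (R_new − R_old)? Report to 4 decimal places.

R_before = 0.942
R_after = 1 − (1 − 0.942)^3 = 0.9998
ΔR = 0.9998 − 0.942 = 0.0578

0.0578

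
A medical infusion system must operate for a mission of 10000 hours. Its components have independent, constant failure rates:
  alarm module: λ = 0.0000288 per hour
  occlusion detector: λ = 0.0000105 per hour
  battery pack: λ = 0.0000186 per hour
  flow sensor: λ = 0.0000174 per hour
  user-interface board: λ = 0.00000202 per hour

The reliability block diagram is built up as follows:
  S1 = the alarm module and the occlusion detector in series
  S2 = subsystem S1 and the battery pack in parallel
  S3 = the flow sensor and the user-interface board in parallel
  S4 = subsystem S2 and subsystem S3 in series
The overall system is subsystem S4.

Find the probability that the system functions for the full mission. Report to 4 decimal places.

0.9418

R(alarm module) = exp(−0.0000288 × 10000) = 0.749762
R(occlusion detector) = exp(−0.0000105 × 10000) = 0.900325
R(battery pack) = exp(−0.0000186 × 10000) = 0.830274
R(flow sensor) = exp(−0.0000174 × 10000) = 0.840297
R(user-interface board) = exp(−0.00000202 × 10000) = 0.980003
Series (alarm module and occlusion detector): 0.749762 × 0.900325 = 0.675029
Parallel ([0.675029] and battery pack): 1 − (1 − 0.675029)(1 − 0.830274) = 0.944844
Parallel (flow sensor and user-interface board): 1 − (1 − 0.840297)(1 − 0.980003) = 0.996806
Series ([0.944844] and [0.996806]): 0.944844 × 0.996806 = 0.9418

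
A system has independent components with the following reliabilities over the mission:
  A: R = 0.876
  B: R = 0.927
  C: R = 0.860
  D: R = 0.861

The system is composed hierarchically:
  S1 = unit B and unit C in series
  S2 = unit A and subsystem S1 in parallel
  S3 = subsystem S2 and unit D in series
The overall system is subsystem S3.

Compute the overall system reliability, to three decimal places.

0.839

Series (B and C): 0.92700 × 0.86000 = 0.79722
Parallel (A and [0.79722]): 1 − (1 − 0.87600)(1 − 0.79722) = 0.97486
Series ([0.97486] and D): 0.97486 × 0.86100 = 0.839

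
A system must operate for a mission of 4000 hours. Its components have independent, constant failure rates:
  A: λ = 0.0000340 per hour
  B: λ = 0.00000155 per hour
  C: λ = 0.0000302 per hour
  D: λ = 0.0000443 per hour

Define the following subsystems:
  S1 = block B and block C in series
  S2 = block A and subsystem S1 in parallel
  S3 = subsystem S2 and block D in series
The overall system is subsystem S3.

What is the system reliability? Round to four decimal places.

0.8249

R(A) = exp(−0.0000340 × 4000) = 0.872843
R(B) = exp(−0.00000155 × 4000) = 0.993819
R(C) = exp(−0.0000302 × 4000) = 0.886211
R(D) = exp(−0.0000443 × 4000) = 0.837612
Series (B and C): 0.993819 × 0.886211 = 0.880733
Parallel (A and [0.880733]): 1 − (1 − 0.872843)(1 − 0.880733) = 0.984834
Series ([0.984834] and D): 0.984834 × 0.837612 = 0.8249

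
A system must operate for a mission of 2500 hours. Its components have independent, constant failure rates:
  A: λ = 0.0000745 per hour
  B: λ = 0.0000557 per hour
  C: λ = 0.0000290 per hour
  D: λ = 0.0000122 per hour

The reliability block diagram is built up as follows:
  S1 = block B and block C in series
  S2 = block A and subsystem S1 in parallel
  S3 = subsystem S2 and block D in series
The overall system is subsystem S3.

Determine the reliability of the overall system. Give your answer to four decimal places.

R(A) = exp(−0.0000745 × 2500) = 0.830066
R(B) = exp(−0.0000557 × 2500) = 0.870010
R(C) = exp(−0.0000290 × 2500) = 0.930066
R(D) = exp(−0.0000122 × 2500) = 0.969960
Series (B and C): 0.870010 × 0.930066 = 0.809167
Parallel (A and [0.809167]): 1 − (1 − 0.830066)(1 − 0.809167) = 0.967571
Series ([0.967571] and D): 0.967571 × 0.969960 = 0.9385

0.9385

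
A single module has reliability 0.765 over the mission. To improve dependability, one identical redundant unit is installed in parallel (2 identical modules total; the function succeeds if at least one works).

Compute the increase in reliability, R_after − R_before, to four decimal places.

0.1798

R_before = 0.765
R_after = 1 − (1 − 0.765)^2 = 0.9448
ΔR = 0.9448 − 0.765 = 0.1798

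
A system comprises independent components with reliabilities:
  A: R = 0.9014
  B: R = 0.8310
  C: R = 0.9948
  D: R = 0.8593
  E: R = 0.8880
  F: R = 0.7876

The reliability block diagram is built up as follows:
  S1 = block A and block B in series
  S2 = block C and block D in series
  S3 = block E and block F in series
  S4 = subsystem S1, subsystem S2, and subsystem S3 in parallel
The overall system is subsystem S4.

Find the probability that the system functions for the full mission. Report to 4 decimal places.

0.9890

Series (A and B): 0.901400 × 0.831000 = 0.749063
Series (C and D): 0.994800 × 0.859300 = 0.854832
Series (E and F): 0.888000 × 0.787600 = 0.699389
Parallel ([0.749063], [0.854832], and [0.699389]): 1 − (1 − 0.749063)(1 − 0.854832)(1 − 0.699389) = 0.9890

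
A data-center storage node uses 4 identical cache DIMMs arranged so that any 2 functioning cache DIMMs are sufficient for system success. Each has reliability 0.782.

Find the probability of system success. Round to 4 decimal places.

0.9653

R = Σ_{i=2}^{4} C(4,i) p^i (1−p)^{4−i} with p = 0.782
C(4,2)·0.782^2·0.218^2 = 0.174372
C(4,3)·0.782^3·0.218^1 = 0.417001
C(4,4)·0.782^4·0.218^0 = 0.373962
Sum = 0.9653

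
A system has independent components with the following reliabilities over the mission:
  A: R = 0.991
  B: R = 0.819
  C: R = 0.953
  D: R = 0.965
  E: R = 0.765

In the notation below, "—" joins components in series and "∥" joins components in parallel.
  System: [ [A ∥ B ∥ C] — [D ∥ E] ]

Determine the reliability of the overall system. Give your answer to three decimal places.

0.992

Parallel (A, B, and C): 1 − (1 − 0.99100)(1 − 0.81900)(1 − 0.95300) = 0.99992
Parallel (D and E): 1 − (1 − 0.96500)(1 − 0.76500) = 0.99178
Series ([0.99992] and [0.99178]): 0.99992 × 0.99178 = 0.992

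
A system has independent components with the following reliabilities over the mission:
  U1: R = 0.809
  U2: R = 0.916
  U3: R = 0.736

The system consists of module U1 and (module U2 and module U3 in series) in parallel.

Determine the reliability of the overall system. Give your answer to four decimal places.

0.9378

Series (U2 and U3): 0.916000 × 0.736000 = 0.674176
Parallel (U1 and [0.674176]): 1 − (1 − 0.809000)(1 − 0.674176) = 0.9378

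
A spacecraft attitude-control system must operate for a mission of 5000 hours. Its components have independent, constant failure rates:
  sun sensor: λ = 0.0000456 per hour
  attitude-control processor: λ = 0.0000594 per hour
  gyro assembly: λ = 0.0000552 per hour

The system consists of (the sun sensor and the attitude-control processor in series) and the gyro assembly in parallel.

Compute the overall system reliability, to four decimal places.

R(sun sensor) = exp(−0.0000456 × 5000) = 0.796124
R(attitude-control processor) = exp(−0.0000594 × 5000) = 0.743044
R(gyro assembly) = exp(−0.0000552 × 5000) = 0.758813
Series (sun sensor and attitude-control processor): 0.796124 × 0.743044 = 0.591555
Parallel ([0.591555] and gyro assembly): 1 − (1 − 0.591555)(1 − 0.758813) = 0.9015

0.9015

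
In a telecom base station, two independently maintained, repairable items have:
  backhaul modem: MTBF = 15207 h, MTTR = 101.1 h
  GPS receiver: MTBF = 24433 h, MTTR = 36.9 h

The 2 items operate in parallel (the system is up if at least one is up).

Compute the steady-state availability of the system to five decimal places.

A(backhaul modem) = MTBF/(MTBF+MTTR) = 15207/(15207+101.1) = 0.993396
A(GPS receiver) = MTBF/(MTBF+MTTR) = 24433/(24433+36.9) = 0.998492
Parallel availability: 1 − (1 − 0.993396)(1 − 0.998492) = 0.99999

0.99999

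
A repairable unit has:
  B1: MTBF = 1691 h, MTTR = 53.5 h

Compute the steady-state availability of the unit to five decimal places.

A(B1) = MTBF/(MTBF+MTTR) = 1691/(1691+53.5) = 0.96933

0.96933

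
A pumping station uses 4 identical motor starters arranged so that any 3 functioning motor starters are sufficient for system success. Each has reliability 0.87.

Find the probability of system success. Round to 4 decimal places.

R = Σ_{i=3}^{4} C(4,i) p^i (1−p)^{4−i} with p = 0.87
C(4,3)·0.87^3·0.13^1 = 0.342422
C(4,4)·0.87^4·0.13^0 = 0.572898
Sum = 0.9153

0.9153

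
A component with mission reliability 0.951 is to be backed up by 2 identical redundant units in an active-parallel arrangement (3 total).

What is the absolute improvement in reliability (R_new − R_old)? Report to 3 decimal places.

R_before = 0.951
R_after = 1 − (1 − 0.951)^3 = 1.000
ΔR = 1.000 − 0.951 = 0.049

0.049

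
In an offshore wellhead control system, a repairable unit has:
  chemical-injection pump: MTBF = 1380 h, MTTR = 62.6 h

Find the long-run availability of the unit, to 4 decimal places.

A(chemical-injection pump) = MTBF/(MTBF+MTTR) = 1380/(1380+62.6) = 0.9566

0.9566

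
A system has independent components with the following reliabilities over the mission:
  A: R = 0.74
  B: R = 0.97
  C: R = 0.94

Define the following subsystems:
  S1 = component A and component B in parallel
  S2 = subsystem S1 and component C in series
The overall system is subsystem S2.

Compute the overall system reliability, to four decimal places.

Parallel (A and B): 1 − (1 − 0.740000)(1 − 0.970000) = 0.992200
Series ([0.992200] and C): 0.992200 × 0.940000 = 0.9327

0.9327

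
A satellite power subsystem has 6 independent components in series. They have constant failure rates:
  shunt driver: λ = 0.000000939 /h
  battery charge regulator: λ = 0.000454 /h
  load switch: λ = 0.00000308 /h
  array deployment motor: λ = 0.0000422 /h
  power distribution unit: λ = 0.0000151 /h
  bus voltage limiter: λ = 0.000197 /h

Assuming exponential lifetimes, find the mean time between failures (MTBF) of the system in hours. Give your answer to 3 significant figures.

Series of exponential components: λ_sys = Σ λ_i
λ_sys = 0.000000939 + 0.000454 + 0.00000308 + 0.0000422 + 0.0000151 + 0.000197 = 7.1232e-04 /h
MTBF = 1 / λ_sys = 1400 h

1400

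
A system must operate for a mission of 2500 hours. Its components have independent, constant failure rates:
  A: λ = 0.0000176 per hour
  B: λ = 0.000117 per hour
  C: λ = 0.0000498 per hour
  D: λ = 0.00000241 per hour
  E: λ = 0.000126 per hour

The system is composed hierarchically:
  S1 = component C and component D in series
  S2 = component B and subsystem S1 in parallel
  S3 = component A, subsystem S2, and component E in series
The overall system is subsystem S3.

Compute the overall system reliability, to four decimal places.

0.6767

R(A) = exp(−0.0000176 × 2500) = 0.956954
R(B) = exp(−0.000117 × 2500) = 0.746395
R(C) = exp(−0.0000498 × 2500) = 0.882938
R(D) = exp(−0.00000241 × 2500) = 0.993993
R(E) = exp(−0.000126 × 2500) = 0.729789
Series (C and D): 0.882938 × 0.993993 = 0.877634
Parallel (B and [0.877634]): 1 − (1 − 0.746395)(1 − 0.877634) = 0.968967
Series (A, [0.968967], and E): 0.956954 × 0.968967 × 0.729789 = 0.6767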